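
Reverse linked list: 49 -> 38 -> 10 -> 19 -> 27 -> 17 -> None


Step 1: curr=49, set curr.next=prev(None) | reversed so far: 49
Step 2: curr=38, set curr.next=prev(49) | reversed so far: 38 -> 49
Step 3: curr=10, set curr.next=prev(38) | reversed so far: 10 -> 38 -> 49
Step 4: curr=19, set curr.next=prev(10) | reversed so far: 19 -> 10 -> 38 -> 49
Step 5: curr=27, set curr.next=prev(19) | reversed so far: 27 -> 19 -> 10 -> 38 -> 49
Step 6: curr=17, set curr.next=prev(27) | reversed so far: 17 -> 27 -> 19 -> 10 -> 38 -> 49

17 -> 27 -> 19 -> 10 -> 38 -> 49 -> None


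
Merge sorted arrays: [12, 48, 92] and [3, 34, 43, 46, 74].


Take 3 from B
Take 12 from A
Take 34 from B
Take 43 from B
Take 46 from B
Take 48 from A
Take 74 from B

Merged: [3, 12, 34, 43, 46, 48, 74, 92]


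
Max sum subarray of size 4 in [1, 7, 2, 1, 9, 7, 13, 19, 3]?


[0:4]: 11
[1:5]: 19
[2:6]: 19
[3:7]: 30
[4:8]: 48
[5:9]: 42

Max: 48 at [4:8]


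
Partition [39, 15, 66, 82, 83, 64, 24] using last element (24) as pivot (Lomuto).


Pivot: 24
  15 <= 24: swap -> [15, 39, 66, 82, 83, 64, 24]
Place pivot at 1: [15, 24, 66, 82, 83, 64, 39]

Partitioned: [15, 24, 66, 82, 83, 64, 39]


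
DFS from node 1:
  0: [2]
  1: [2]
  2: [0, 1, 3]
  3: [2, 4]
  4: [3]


Visit 1, push [2]
Visit 2, push [3, 0]
Visit 0, push []
Visit 3, push [4]
Visit 4, push []

DFS order: [1, 2, 0, 3, 4]


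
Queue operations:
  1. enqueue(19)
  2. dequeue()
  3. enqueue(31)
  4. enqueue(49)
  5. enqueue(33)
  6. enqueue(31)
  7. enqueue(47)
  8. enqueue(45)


enqueue(19) -> [19]
dequeue()->19, []
enqueue(31) -> [31]
enqueue(49) -> [31, 49]
enqueue(33) -> [31, 49, 33]
enqueue(31) -> [31, 49, 33, 31]
enqueue(47) -> [31, 49, 33, 31, 47]
enqueue(45) -> [31, 49, 33, 31, 47, 45]

Final queue: [31, 49, 33, 31, 47, 45]


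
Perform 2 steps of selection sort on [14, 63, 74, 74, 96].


Initial: [14, 63, 74, 74, 96]
Step 1: min=14 at 0
  Swap: [14, 63, 74, 74, 96]
Step 2: min=63 at 1
  Swap: [14, 63, 74, 74, 96]

After 2 steps: [14, 63, 74, 74, 96]


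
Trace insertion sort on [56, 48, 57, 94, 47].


Initial: [56, 48, 57, 94, 47]
Insert 48: [48, 56, 57, 94, 47]
Insert 57: [48, 56, 57, 94, 47]
Insert 94: [48, 56, 57, 94, 47]
Insert 47: [47, 48, 56, 57, 94]

Sorted: [47, 48, 56, 57, 94]


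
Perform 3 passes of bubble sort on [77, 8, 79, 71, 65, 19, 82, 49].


Initial: [77, 8, 79, 71, 65, 19, 82, 49]
Pass 1: [8, 77, 71, 65, 19, 79, 49, 82] (5 swaps)
Pass 2: [8, 71, 65, 19, 77, 49, 79, 82] (4 swaps)
Pass 3: [8, 65, 19, 71, 49, 77, 79, 82] (3 swaps)

After 3 passes: [8, 65, 19, 71, 49, 77, 79, 82]


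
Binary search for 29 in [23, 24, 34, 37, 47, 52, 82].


Step 1: lo=0, hi=6, mid=3, val=37
Step 2: lo=0, hi=2, mid=1, val=24
Step 3: lo=2, hi=2, mid=2, val=34

Not found


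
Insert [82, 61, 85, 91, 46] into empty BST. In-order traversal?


Insert 82: root
Insert 61: L from 82
Insert 85: R from 82
Insert 91: R from 82 -> R from 85
Insert 46: L from 82 -> L from 61

In-order: [46, 61, 82, 85, 91]


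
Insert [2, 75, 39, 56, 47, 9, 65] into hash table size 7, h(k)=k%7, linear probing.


Insert 2: h=2 -> slot 2
Insert 75: h=5 -> slot 5
Insert 39: h=4 -> slot 4
Insert 56: h=0 -> slot 0
Insert 47: h=5, 1 probes -> slot 6
Insert 9: h=2, 1 probes -> slot 3
Insert 65: h=2, 6 probes -> slot 1

Table: [56, 65, 2, 9, 39, 75, 47]


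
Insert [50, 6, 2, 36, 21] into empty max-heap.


Insert 50: [50]
Insert 6: [50, 6]
Insert 2: [50, 6, 2]
Insert 36: [50, 36, 2, 6]
Insert 21: [50, 36, 2, 6, 21]

Final heap: [50, 36, 2, 6, 21]


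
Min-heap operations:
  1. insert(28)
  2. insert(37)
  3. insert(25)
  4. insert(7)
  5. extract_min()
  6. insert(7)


insert(28) -> [28]
insert(37) -> [28, 37]
insert(25) -> [25, 37, 28]
insert(7) -> [7, 25, 28, 37]
extract_min()->7, [25, 37, 28]
insert(7) -> [7, 25, 28, 37]

Final heap: [7, 25, 28, 37]


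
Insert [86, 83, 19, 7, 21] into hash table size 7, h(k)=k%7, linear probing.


Insert 86: h=2 -> slot 2
Insert 83: h=6 -> slot 6
Insert 19: h=5 -> slot 5
Insert 7: h=0 -> slot 0
Insert 21: h=0, 1 probes -> slot 1

Table: [7, 21, 86, None, None, 19, 83]


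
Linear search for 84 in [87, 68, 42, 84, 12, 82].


i=0: 87!=84
i=1: 68!=84
i=2: 42!=84
i=3: 84==84 found!

Found at 3, 4 comps


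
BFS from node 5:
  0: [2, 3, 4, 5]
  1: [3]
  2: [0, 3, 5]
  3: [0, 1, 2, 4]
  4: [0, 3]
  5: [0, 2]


Visit 5, enqueue [0, 2]
Visit 0, enqueue [3, 4]
Visit 2, enqueue []
Visit 3, enqueue [1]
Visit 4, enqueue []
Visit 1, enqueue []

BFS order: [5, 0, 2, 3, 4, 1]


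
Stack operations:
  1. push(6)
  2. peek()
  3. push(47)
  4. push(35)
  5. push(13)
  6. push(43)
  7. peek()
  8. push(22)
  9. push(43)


push(6) -> [6]
peek()->6
push(47) -> [6, 47]
push(35) -> [6, 47, 35]
push(13) -> [6, 47, 35, 13]
push(43) -> [6, 47, 35, 13, 43]
peek()->43
push(22) -> [6, 47, 35, 13, 43, 22]
push(43) -> [6, 47, 35, 13, 43, 22, 43]

Final stack: [6, 47, 35, 13, 43, 22, 43]


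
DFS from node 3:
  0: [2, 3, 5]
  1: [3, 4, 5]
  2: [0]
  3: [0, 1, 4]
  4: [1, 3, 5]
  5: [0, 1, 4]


Visit 3, push [4, 1, 0]
Visit 0, push [5, 2]
Visit 2, push []
Visit 5, push [4, 1]
Visit 1, push [4]
Visit 4, push []

DFS order: [3, 0, 2, 5, 1, 4]


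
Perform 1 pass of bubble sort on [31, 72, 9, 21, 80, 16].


Initial: [31, 72, 9, 21, 80, 16]
Pass 1: [31, 9, 21, 72, 16, 80] (3 swaps)

After 1 pass: [31, 9, 21, 72, 16, 80]


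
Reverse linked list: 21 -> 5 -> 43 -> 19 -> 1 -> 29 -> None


Step 1: curr=21, set curr.next=prev(None) | reversed so far: 21
Step 2: curr=5, set curr.next=prev(21) | reversed so far: 5 -> 21
Step 3: curr=43, set curr.next=prev(5) | reversed so far: 43 -> 5 -> 21
Step 4: curr=19, set curr.next=prev(43) | reversed so far: 19 -> 43 -> 5 -> 21
Step 5: curr=1, set curr.next=prev(19) | reversed so far: 1 -> 19 -> 43 -> 5 -> 21
Step 6: curr=29, set curr.next=prev(1) | reversed so far: 29 -> 1 -> 19 -> 43 -> 5 -> 21

29 -> 1 -> 19 -> 43 -> 5 -> 21 -> None


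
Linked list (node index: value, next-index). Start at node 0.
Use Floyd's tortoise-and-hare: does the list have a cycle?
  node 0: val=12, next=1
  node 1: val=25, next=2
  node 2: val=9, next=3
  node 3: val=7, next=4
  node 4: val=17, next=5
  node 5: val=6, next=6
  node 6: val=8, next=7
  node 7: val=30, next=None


Floyd's tortoise (slow, +1) and hare (fast, +2):
  init: slow=0, fast=0
  step 1: slow=1, fast=2
  step 2: slow=2, fast=4
  step 3: slow=3, fast=6
  step 4: fast 6->7->None, no cycle

Cycle: no


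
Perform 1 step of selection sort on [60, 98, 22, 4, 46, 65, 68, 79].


Initial: [60, 98, 22, 4, 46, 65, 68, 79]
Step 1: min=4 at 3
  Swap: [4, 98, 22, 60, 46, 65, 68, 79]

After 1 step: [4, 98, 22, 60, 46, 65, 68, 79]


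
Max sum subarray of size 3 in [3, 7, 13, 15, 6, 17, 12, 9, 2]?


[0:3]: 23
[1:4]: 35
[2:5]: 34
[3:6]: 38
[4:7]: 35
[5:8]: 38
[6:9]: 23

Max: 38 at [3:6]


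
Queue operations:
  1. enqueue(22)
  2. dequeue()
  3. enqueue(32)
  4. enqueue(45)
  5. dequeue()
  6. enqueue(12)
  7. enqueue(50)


enqueue(22) -> [22]
dequeue()->22, []
enqueue(32) -> [32]
enqueue(45) -> [32, 45]
dequeue()->32, [45]
enqueue(12) -> [45, 12]
enqueue(50) -> [45, 12, 50]

Final queue: [45, 12, 50]


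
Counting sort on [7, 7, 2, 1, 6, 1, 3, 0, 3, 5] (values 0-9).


Input: [7, 7, 2, 1, 6, 1, 3, 0, 3, 5]
Counts: [1, 2, 1, 2, 0, 1, 1, 2, 0, 0]

Sorted: [0, 1, 1, 2, 3, 3, 5, 6, 7, 7]


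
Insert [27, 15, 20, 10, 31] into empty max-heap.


Insert 27: [27]
Insert 15: [27, 15]
Insert 20: [27, 15, 20]
Insert 10: [27, 15, 20, 10]
Insert 31: [31, 27, 20, 10, 15]

Final heap: [31, 27, 20, 10, 15]


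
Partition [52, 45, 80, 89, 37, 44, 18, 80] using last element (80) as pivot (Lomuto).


Pivot: 80
  52 <= 80: advance i (no swap)
  45 <= 80: advance i (no swap)
  80 <= 80: advance i (no swap)
  37 <= 80: swap -> [52, 45, 80, 37, 89, 44, 18, 80]
  44 <= 80: swap -> [52, 45, 80, 37, 44, 89, 18, 80]
  18 <= 80: swap -> [52, 45, 80, 37, 44, 18, 89, 80]
Place pivot at 6: [52, 45, 80, 37, 44, 18, 80, 89]

Partitioned: [52, 45, 80, 37, 44, 18, 80, 89]


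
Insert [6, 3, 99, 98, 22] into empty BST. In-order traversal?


Insert 6: root
Insert 3: L from 6
Insert 99: R from 6
Insert 98: R from 6 -> L from 99
Insert 22: R from 6 -> L from 99 -> L from 98

In-order: [3, 6, 22, 98, 99]


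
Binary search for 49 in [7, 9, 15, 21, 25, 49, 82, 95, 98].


Step 1: lo=0, hi=8, mid=4, val=25
Step 2: lo=5, hi=8, mid=6, val=82
Step 3: lo=5, hi=5, mid=5, val=49

Found at index 5


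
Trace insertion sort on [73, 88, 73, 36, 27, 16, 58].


Initial: [73, 88, 73, 36, 27, 16, 58]
Insert 88: [73, 88, 73, 36, 27, 16, 58]
Insert 73: [73, 73, 88, 36, 27, 16, 58]
Insert 36: [36, 73, 73, 88, 27, 16, 58]
Insert 27: [27, 36, 73, 73, 88, 16, 58]
Insert 16: [16, 27, 36, 73, 73, 88, 58]
Insert 58: [16, 27, 36, 58, 73, 73, 88]

Sorted: [16, 27, 36, 58, 73, 73, 88]


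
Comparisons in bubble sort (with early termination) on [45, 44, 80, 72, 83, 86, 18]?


Algorithm: bubble sort (with early termination)
Input: [45, 44, 80, 72, 83, 86, 18]
Sorted: [18, 44, 45, 72, 80, 83, 86]

21


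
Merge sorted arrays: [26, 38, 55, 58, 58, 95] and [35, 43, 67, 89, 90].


Take 26 from A
Take 35 from B
Take 38 from A
Take 43 from B
Take 55 from A
Take 58 from A
Take 58 from A
Take 67 from B
Take 89 from B
Take 90 from B

Merged: [26, 35, 38, 43, 55, 58, 58, 67, 89, 90, 95]


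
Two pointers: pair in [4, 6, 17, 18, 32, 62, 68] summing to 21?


lo=0(4)+hi=6(68)=72
lo=0(4)+hi=5(62)=66
lo=0(4)+hi=4(32)=36
lo=0(4)+hi=3(18)=22
lo=0(4)+hi=2(17)=21

Yes: 4+17=21


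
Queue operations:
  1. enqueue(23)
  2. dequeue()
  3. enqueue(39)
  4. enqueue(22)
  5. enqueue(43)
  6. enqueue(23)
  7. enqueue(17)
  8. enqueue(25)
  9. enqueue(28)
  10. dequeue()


enqueue(23) -> [23]
dequeue()->23, []
enqueue(39) -> [39]
enqueue(22) -> [39, 22]
enqueue(43) -> [39, 22, 43]
enqueue(23) -> [39, 22, 43, 23]
enqueue(17) -> [39, 22, 43, 23, 17]
enqueue(25) -> [39, 22, 43, 23, 17, 25]
enqueue(28) -> [39, 22, 43, 23, 17, 25, 28]
dequeue()->39, [22, 43, 23, 17, 25, 28]

Final queue: [22, 43, 23, 17, 25, 28]


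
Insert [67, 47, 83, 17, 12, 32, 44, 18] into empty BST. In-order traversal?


Insert 67: root
Insert 47: L from 67
Insert 83: R from 67
Insert 17: L from 67 -> L from 47
Insert 12: L from 67 -> L from 47 -> L from 17
Insert 32: L from 67 -> L from 47 -> R from 17
Insert 44: L from 67 -> L from 47 -> R from 17 -> R from 32
Insert 18: L from 67 -> L from 47 -> R from 17 -> L from 32

In-order: [12, 17, 18, 32, 44, 47, 67, 83]


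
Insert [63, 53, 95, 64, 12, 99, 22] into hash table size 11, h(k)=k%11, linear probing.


Insert 63: h=8 -> slot 8
Insert 53: h=9 -> slot 9
Insert 95: h=7 -> slot 7
Insert 64: h=9, 1 probes -> slot 10
Insert 12: h=1 -> slot 1
Insert 99: h=0 -> slot 0
Insert 22: h=0, 2 probes -> slot 2

Table: [99, 12, 22, None, None, None, None, 95, 63, 53, 64]


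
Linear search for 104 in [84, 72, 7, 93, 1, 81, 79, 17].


i=0: 84!=104
i=1: 72!=104
i=2: 7!=104
i=3: 93!=104
i=4: 1!=104
i=5: 81!=104
i=6: 79!=104
i=7: 17!=104

Not found, 8 comps


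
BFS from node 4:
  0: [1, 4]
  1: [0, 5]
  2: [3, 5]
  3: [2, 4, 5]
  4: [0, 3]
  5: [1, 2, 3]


Visit 4, enqueue [0, 3]
Visit 0, enqueue [1]
Visit 3, enqueue [2, 5]
Visit 1, enqueue []
Visit 2, enqueue []
Visit 5, enqueue []

BFS order: [4, 0, 3, 1, 2, 5]


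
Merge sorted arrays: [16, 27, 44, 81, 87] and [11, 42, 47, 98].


Take 11 from B
Take 16 from A
Take 27 from A
Take 42 from B
Take 44 from A
Take 47 from B
Take 81 from A
Take 87 from A

Merged: [11, 16, 27, 42, 44, 47, 81, 87, 98]


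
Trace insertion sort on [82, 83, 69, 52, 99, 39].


Initial: [82, 83, 69, 52, 99, 39]
Insert 83: [82, 83, 69, 52, 99, 39]
Insert 69: [69, 82, 83, 52, 99, 39]
Insert 52: [52, 69, 82, 83, 99, 39]
Insert 99: [52, 69, 82, 83, 99, 39]
Insert 39: [39, 52, 69, 82, 83, 99]

Sorted: [39, 52, 69, 82, 83, 99]


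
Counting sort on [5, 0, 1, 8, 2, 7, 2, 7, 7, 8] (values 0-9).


Input: [5, 0, 1, 8, 2, 7, 2, 7, 7, 8]
Counts: [1, 1, 2, 0, 0, 1, 0, 3, 2, 0]

Sorted: [0, 1, 2, 2, 5, 7, 7, 7, 8, 8]


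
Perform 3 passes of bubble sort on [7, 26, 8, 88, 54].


Initial: [7, 26, 8, 88, 54]
Pass 1: [7, 8, 26, 54, 88] (2 swaps)
Pass 2: [7, 8, 26, 54, 88] (0 swaps)
Pass 3: [7, 8, 26, 54, 88] (0 swaps)

After 3 passes: [7, 8, 26, 54, 88]


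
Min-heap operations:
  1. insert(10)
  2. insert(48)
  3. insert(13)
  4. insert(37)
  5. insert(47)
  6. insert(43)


insert(10) -> [10]
insert(48) -> [10, 48]
insert(13) -> [10, 48, 13]
insert(37) -> [10, 37, 13, 48]
insert(47) -> [10, 37, 13, 48, 47]
insert(43) -> [10, 37, 13, 48, 47, 43]

Final heap: [10, 37, 13, 48, 47, 43]


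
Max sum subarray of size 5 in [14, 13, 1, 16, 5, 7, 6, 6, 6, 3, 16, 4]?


[0:5]: 49
[1:6]: 42
[2:7]: 35
[3:8]: 40
[4:9]: 30
[5:10]: 28
[6:11]: 37
[7:12]: 35

Max: 49 at [0:5]


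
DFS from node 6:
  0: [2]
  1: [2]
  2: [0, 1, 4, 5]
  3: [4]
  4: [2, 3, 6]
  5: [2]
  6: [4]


Visit 6, push [4]
Visit 4, push [3, 2]
Visit 2, push [5, 1, 0]
Visit 0, push []
Visit 1, push []
Visit 5, push []
Visit 3, push []

DFS order: [6, 4, 2, 0, 1, 5, 3]


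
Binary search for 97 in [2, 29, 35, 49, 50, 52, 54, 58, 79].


Step 1: lo=0, hi=8, mid=4, val=50
Step 2: lo=5, hi=8, mid=6, val=54
Step 3: lo=7, hi=8, mid=7, val=58
Step 4: lo=8, hi=8, mid=8, val=79

Not found


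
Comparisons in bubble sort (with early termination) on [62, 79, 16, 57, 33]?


Algorithm: bubble sort (with early termination)
Input: [62, 79, 16, 57, 33]
Sorted: [16, 33, 57, 62, 79]

10


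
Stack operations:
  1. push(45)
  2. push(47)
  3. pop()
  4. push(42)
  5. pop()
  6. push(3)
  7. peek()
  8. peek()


push(45) -> [45]
push(47) -> [45, 47]
pop()->47, [45]
push(42) -> [45, 42]
pop()->42, [45]
push(3) -> [45, 3]
peek()->3
peek()->3

Final stack: [45, 3]


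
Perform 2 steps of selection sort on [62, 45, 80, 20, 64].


Initial: [62, 45, 80, 20, 64]
Step 1: min=20 at 3
  Swap: [20, 45, 80, 62, 64]
Step 2: min=45 at 1
  Swap: [20, 45, 80, 62, 64]

After 2 steps: [20, 45, 80, 62, 64]


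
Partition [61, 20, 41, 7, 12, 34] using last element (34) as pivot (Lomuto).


Pivot: 34
  20 <= 34: swap -> [20, 61, 41, 7, 12, 34]
  7 <= 34: swap -> [20, 7, 41, 61, 12, 34]
  12 <= 34: swap -> [20, 7, 12, 61, 41, 34]
Place pivot at 3: [20, 7, 12, 34, 41, 61]

Partitioned: [20, 7, 12, 34, 41, 61]


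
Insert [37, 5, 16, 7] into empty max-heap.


Insert 37: [37]
Insert 5: [37, 5]
Insert 16: [37, 5, 16]
Insert 7: [37, 7, 16, 5]

Final heap: [37, 7, 16, 5]


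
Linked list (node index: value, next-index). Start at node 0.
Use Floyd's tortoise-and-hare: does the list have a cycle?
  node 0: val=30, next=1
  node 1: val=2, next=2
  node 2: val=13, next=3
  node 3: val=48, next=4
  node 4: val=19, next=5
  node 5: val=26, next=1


Floyd's tortoise (slow, +1) and hare (fast, +2):
  init: slow=0, fast=0
  step 1: slow=1, fast=2
  step 2: slow=2, fast=4
  step 3: slow=3, fast=1
  step 4: slow=4, fast=3
  step 5: slow=5, fast=5
  slow == fast at node 5: cycle detected

Cycle: yes


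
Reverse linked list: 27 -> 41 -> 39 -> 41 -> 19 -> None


Step 1: curr=27, set curr.next=prev(None) | reversed so far: 27
Step 2: curr=41, set curr.next=prev(27) | reversed so far: 41 -> 27
Step 3: curr=39, set curr.next=prev(41) | reversed so far: 39 -> 41 -> 27
Step 4: curr=41, set curr.next=prev(39) | reversed so far: 41 -> 39 -> 41 -> 27
Step 5: curr=19, set curr.next=prev(41) | reversed so far: 19 -> 41 -> 39 -> 41 -> 27

19 -> 41 -> 39 -> 41 -> 27 -> None


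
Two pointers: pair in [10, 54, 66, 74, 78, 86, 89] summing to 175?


lo=0(10)+hi=6(89)=99
lo=1(54)+hi=6(89)=143
lo=2(66)+hi=6(89)=155
lo=3(74)+hi=6(89)=163
lo=4(78)+hi=6(89)=167
lo=5(86)+hi=6(89)=175

Yes: 86+89=175


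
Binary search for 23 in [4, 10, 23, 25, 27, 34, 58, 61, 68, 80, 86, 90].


Step 1: lo=0, hi=11, mid=5, val=34
Step 2: lo=0, hi=4, mid=2, val=23

Found at index 2


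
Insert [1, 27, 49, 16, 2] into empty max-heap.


Insert 1: [1]
Insert 27: [27, 1]
Insert 49: [49, 1, 27]
Insert 16: [49, 16, 27, 1]
Insert 2: [49, 16, 27, 1, 2]

Final heap: [49, 16, 27, 1, 2]


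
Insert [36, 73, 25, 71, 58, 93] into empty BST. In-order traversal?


Insert 36: root
Insert 73: R from 36
Insert 25: L from 36
Insert 71: R from 36 -> L from 73
Insert 58: R from 36 -> L from 73 -> L from 71
Insert 93: R from 36 -> R from 73

In-order: [25, 36, 58, 71, 73, 93]


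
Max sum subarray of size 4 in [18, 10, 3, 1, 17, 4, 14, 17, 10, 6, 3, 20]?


[0:4]: 32
[1:5]: 31
[2:6]: 25
[3:7]: 36
[4:8]: 52
[5:9]: 45
[6:10]: 47
[7:11]: 36
[8:12]: 39

Max: 52 at [4:8]


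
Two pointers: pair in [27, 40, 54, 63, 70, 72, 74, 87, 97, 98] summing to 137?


lo=0(27)+hi=9(98)=125
lo=1(40)+hi=9(98)=138
lo=1(40)+hi=8(97)=137

Yes: 40+97=137


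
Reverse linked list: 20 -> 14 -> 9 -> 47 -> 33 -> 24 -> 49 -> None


Step 1: curr=20, set curr.next=prev(None) | reversed so far: 20
Step 2: curr=14, set curr.next=prev(20) | reversed so far: 14 -> 20
Step 3: curr=9, set curr.next=prev(14) | reversed so far: 9 -> 14 -> 20
Step 4: curr=47, set curr.next=prev(9) | reversed so far: 47 -> 9 -> 14 -> 20
Step 5: curr=33, set curr.next=prev(47) | reversed so far: 33 -> 47 -> 9 -> 14 -> 20
Step 6: curr=24, set curr.next=prev(33) | reversed so far: 24 -> 33 -> 47 -> 9 -> 14 -> 20
Step 7: curr=49, set curr.next=prev(24) | reversed so far: 49 -> 24 -> 33 -> 47 -> 9 -> 14 -> 20

49 -> 24 -> 33 -> 47 -> 9 -> 14 -> 20 -> None


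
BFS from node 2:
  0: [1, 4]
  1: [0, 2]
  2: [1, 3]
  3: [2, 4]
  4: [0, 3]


Visit 2, enqueue [1, 3]
Visit 1, enqueue [0]
Visit 3, enqueue [4]
Visit 0, enqueue []
Visit 4, enqueue []

BFS order: [2, 1, 3, 0, 4]


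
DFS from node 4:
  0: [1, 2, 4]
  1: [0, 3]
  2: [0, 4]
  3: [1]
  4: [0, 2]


Visit 4, push [2, 0]
Visit 0, push [2, 1]
Visit 1, push [3]
Visit 3, push []
Visit 2, push []

DFS order: [4, 0, 1, 3, 2]


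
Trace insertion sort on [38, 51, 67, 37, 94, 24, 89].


Initial: [38, 51, 67, 37, 94, 24, 89]
Insert 51: [38, 51, 67, 37, 94, 24, 89]
Insert 67: [38, 51, 67, 37, 94, 24, 89]
Insert 37: [37, 38, 51, 67, 94, 24, 89]
Insert 94: [37, 38, 51, 67, 94, 24, 89]
Insert 24: [24, 37, 38, 51, 67, 94, 89]
Insert 89: [24, 37, 38, 51, 67, 89, 94]

Sorted: [24, 37, 38, 51, 67, 89, 94]


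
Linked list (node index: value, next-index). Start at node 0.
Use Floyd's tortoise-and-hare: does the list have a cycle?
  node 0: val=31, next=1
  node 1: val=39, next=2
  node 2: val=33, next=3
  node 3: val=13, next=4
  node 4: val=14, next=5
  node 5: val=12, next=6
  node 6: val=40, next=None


Floyd's tortoise (slow, +1) and hare (fast, +2):
  init: slow=0, fast=0
  step 1: slow=1, fast=2
  step 2: slow=2, fast=4
  step 3: slow=3, fast=6
  step 4: fast -> None, no cycle

Cycle: no


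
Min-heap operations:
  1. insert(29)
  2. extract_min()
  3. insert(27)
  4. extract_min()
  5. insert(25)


insert(29) -> [29]
extract_min()->29, []
insert(27) -> [27]
extract_min()->27, []
insert(25) -> [25]

Final heap: [25]


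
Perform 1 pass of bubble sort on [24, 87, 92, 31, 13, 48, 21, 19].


Initial: [24, 87, 92, 31, 13, 48, 21, 19]
Pass 1: [24, 87, 31, 13, 48, 21, 19, 92] (5 swaps)

After 1 pass: [24, 87, 31, 13, 48, 21, 19, 92]


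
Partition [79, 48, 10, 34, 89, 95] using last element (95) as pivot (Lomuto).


Pivot: 95
  79 <= 95: advance i (no swap)
  48 <= 95: advance i (no swap)
  10 <= 95: advance i (no swap)
  34 <= 95: advance i (no swap)
  89 <= 95: advance i (no swap)
Place pivot at 5: [79, 48, 10, 34, 89, 95]

Partitioned: [79, 48, 10, 34, 89, 95]


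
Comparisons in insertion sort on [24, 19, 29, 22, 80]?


Algorithm: insertion sort
Input: [24, 19, 29, 22, 80]
Sorted: [19, 22, 24, 29, 80]

6


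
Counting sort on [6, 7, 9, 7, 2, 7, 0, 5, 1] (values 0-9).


Input: [6, 7, 9, 7, 2, 7, 0, 5, 1]
Counts: [1, 1, 1, 0, 0, 1, 1, 3, 0, 1]

Sorted: [0, 1, 2, 5, 6, 7, 7, 7, 9]


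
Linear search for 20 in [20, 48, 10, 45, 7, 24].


i=0: 20==20 found!

Found at 0, 1 comps


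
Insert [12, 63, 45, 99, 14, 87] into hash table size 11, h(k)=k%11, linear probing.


Insert 12: h=1 -> slot 1
Insert 63: h=8 -> slot 8
Insert 45: h=1, 1 probes -> slot 2
Insert 99: h=0 -> slot 0
Insert 14: h=3 -> slot 3
Insert 87: h=10 -> slot 10

Table: [99, 12, 45, 14, None, None, None, None, 63, None, 87]


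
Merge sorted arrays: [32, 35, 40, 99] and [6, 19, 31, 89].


Take 6 from B
Take 19 from B
Take 31 from B
Take 32 from A
Take 35 from A
Take 40 from A
Take 89 from B

Merged: [6, 19, 31, 32, 35, 40, 89, 99]


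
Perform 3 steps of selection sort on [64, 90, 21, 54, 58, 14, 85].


Initial: [64, 90, 21, 54, 58, 14, 85]
Step 1: min=14 at 5
  Swap: [14, 90, 21, 54, 58, 64, 85]
Step 2: min=21 at 2
  Swap: [14, 21, 90, 54, 58, 64, 85]
Step 3: min=54 at 3
  Swap: [14, 21, 54, 90, 58, 64, 85]

After 3 steps: [14, 21, 54, 90, 58, 64, 85]


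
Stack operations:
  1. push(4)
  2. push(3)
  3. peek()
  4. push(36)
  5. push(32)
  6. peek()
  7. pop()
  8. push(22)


push(4) -> [4]
push(3) -> [4, 3]
peek()->3
push(36) -> [4, 3, 36]
push(32) -> [4, 3, 36, 32]
peek()->32
pop()->32, [4, 3, 36]
push(22) -> [4, 3, 36, 22]

Final stack: [4, 3, 36, 22]


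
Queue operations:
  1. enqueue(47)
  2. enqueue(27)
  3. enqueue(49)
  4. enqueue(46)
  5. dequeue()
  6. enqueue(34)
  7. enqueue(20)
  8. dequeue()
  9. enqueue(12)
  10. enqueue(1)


enqueue(47) -> [47]
enqueue(27) -> [47, 27]
enqueue(49) -> [47, 27, 49]
enqueue(46) -> [47, 27, 49, 46]
dequeue()->47, [27, 49, 46]
enqueue(34) -> [27, 49, 46, 34]
enqueue(20) -> [27, 49, 46, 34, 20]
dequeue()->27, [49, 46, 34, 20]
enqueue(12) -> [49, 46, 34, 20, 12]
enqueue(1) -> [49, 46, 34, 20, 12, 1]

Final queue: [49, 46, 34, 20, 12, 1]


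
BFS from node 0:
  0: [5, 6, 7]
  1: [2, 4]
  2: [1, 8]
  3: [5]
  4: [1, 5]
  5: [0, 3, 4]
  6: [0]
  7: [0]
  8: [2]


Visit 0, enqueue [5, 6, 7]
Visit 5, enqueue [3, 4]
Visit 6, enqueue []
Visit 7, enqueue []
Visit 3, enqueue []
Visit 4, enqueue [1]
Visit 1, enqueue [2]
Visit 2, enqueue [8]
Visit 8, enqueue []

BFS order: [0, 5, 6, 7, 3, 4, 1, 2, 8]


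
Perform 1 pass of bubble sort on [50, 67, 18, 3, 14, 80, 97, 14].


Initial: [50, 67, 18, 3, 14, 80, 97, 14]
Pass 1: [50, 18, 3, 14, 67, 80, 14, 97] (4 swaps)

After 1 pass: [50, 18, 3, 14, 67, 80, 14, 97]


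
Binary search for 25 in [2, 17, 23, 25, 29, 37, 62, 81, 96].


Step 1: lo=0, hi=8, mid=4, val=29
Step 2: lo=0, hi=3, mid=1, val=17
Step 3: lo=2, hi=3, mid=2, val=23
Step 4: lo=3, hi=3, mid=3, val=25

Found at index 3


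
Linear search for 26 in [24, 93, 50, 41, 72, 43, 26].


i=0: 24!=26
i=1: 93!=26
i=2: 50!=26
i=3: 41!=26
i=4: 72!=26
i=5: 43!=26
i=6: 26==26 found!

Found at 6, 7 comps


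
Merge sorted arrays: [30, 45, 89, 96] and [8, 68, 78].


Take 8 from B
Take 30 from A
Take 45 from A
Take 68 from B
Take 78 from B

Merged: [8, 30, 45, 68, 78, 89, 96]


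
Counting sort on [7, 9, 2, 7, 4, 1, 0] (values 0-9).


Input: [7, 9, 2, 7, 4, 1, 0]
Counts: [1, 1, 1, 0, 1, 0, 0, 2, 0, 1]

Sorted: [0, 1, 2, 4, 7, 7, 9]


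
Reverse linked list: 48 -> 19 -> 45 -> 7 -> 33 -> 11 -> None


Step 1: curr=48, set curr.next=prev(None) | reversed so far: 48
Step 2: curr=19, set curr.next=prev(48) | reversed so far: 19 -> 48
Step 3: curr=45, set curr.next=prev(19) | reversed so far: 45 -> 19 -> 48
Step 4: curr=7, set curr.next=prev(45) | reversed so far: 7 -> 45 -> 19 -> 48
Step 5: curr=33, set curr.next=prev(7) | reversed so far: 33 -> 7 -> 45 -> 19 -> 48
Step 6: curr=11, set curr.next=prev(33) | reversed so far: 11 -> 33 -> 7 -> 45 -> 19 -> 48

11 -> 33 -> 7 -> 45 -> 19 -> 48 -> None


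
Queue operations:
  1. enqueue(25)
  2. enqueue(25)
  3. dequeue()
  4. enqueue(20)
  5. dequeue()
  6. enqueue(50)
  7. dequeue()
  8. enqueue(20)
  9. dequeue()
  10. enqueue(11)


enqueue(25) -> [25]
enqueue(25) -> [25, 25]
dequeue()->25, [25]
enqueue(20) -> [25, 20]
dequeue()->25, [20]
enqueue(50) -> [20, 50]
dequeue()->20, [50]
enqueue(20) -> [50, 20]
dequeue()->50, [20]
enqueue(11) -> [20, 11]

Final queue: [20, 11]


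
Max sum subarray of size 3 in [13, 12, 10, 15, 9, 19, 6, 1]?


[0:3]: 35
[1:4]: 37
[2:5]: 34
[3:6]: 43
[4:7]: 34
[5:8]: 26

Max: 43 at [3:6]


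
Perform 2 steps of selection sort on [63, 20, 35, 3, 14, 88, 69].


Initial: [63, 20, 35, 3, 14, 88, 69]
Step 1: min=3 at 3
  Swap: [3, 20, 35, 63, 14, 88, 69]
Step 2: min=14 at 4
  Swap: [3, 14, 35, 63, 20, 88, 69]

After 2 steps: [3, 14, 35, 63, 20, 88, 69]


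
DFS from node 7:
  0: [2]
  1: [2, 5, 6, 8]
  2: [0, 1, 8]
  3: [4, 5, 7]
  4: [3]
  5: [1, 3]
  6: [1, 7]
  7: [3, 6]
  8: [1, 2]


Visit 7, push [6, 3]
Visit 3, push [5, 4]
Visit 4, push []
Visit 5, push [1]
Visit 1, push [8, 6, 2]
Visit 2, push [8, 0]
Visit 0, push []
Visit 8, push []
Visit 6, push []

DFS order: [7, 3, 4, 5, 1, 2, 0, 8, 6]


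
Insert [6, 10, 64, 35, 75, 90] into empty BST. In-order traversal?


Insert 6: root
Insert 10: R from 6
Insert 64: R from 6 -> R from 10
Insert 35: R from 6 -> R from 10 -> L from 64
Insert 75: R from 6 -> R from 10 -> R from 64
Insert 90: R from 6 -> R from 10 -> R from 64 -> R from 75

In-order: [6, 10, 35, 64, 75, 90]


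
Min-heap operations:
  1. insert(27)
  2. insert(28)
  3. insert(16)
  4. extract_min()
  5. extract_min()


insert(27) -> [27]
insert(28) -> [27, 28]
insert(16) -> [16, 28, 27]
extract_min()->16, [27, 28]
extract_min()->27, [28]

Final heap: [28]


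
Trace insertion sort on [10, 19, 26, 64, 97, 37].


Initial: [10, 19, 26, 64, 97, 37]
Insert 19: [10, 19, 26, 64, 97, 37]
Insert 26: [10, 19, 26, 64, 97, 37]
Insert 64: [10, 19, 26, 64, 97, 37]
Insert 97: [10, 19, 26, 64, 97, 37]
Insert 37: [10, 19, 26, 37, 64, 97]

Sorted: [10, 19, 26, 37, 64, 97]


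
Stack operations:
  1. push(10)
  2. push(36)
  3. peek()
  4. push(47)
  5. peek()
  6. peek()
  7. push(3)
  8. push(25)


push(10) -> [10]
push(36) -> [10, 36]
peek()->36
push(47) -> [10, 36, 47]
peek()->47
peek()->47
push(3) -> [10, 36, 47, 3]
push(25) -> [10, 36, 47, 3, 25]

Final stack: [10, 36, 47, 3, 25]


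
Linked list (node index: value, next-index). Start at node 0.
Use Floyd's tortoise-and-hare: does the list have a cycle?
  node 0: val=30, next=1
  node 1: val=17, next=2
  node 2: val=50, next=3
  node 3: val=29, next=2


Floyd's tortoise (slow, +1) and hare (fast, +2):
  init: slow=0, fast=0
  step 1: slow=1, fast=2
  step 2: slow=2, fast=2
  slow == fast at node 2: cycle detected

Cycle: yes


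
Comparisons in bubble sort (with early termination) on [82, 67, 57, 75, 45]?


Algorithm: bubble sort (with early termination)
Input: [82, 67, 57, 75, 45]
Sorted: [45, 57, 67, 75, 82]

10


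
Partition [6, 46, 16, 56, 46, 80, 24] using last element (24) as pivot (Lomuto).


Pivot: 24
  6 <= 24: advance i (no swap)
  16 <= 24: swap -> [6, 16, 46, 56, 46, 80, 24]
Place pivot at 2: [6, 16, 24, 56, 46, 80, 46]

Partitioned: [6, 16, 24, 56, 46, 80, 46]


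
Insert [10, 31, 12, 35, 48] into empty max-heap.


Insert 10: [10]
Insert 31: [31, 10]
Insert 12: [31, 10, 12]
Insert 35: [35, 31, 12, 10]
Insert 48: [48, 35, 12, 10, 31]

Final heap: [48, 35, 12, 10, 31]


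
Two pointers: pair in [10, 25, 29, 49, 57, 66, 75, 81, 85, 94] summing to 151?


lo=0(10)+hi=9(94)=104
lo=1(25)+hi=9(94)=119
lo=2(29)+hi=9(94)=123
lo=3(49)+hi=9(94)=143
lo=4(57)+hi=9(94)=151

Yes: 57+94=151


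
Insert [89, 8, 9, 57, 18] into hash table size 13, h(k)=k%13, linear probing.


Insert 89: h=11 -> slot 11
Insert 8: h=8 -> slot 8
Insert 9: h=9 -> slot 9
Insert 57: h=5 -> slot 5
Insert 18: h=5, 1 probes -> slot 6

Table: [None, None, None, None, None, 57, 18, None, 8, 9, None, 89, None]


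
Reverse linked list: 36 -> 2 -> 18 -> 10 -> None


Step 1: curr=36, set curr.next=prev(None) | reversed so far: 36
Step 2: curr=2, set curr.next=prev(36) | reversed so far: 2 -> 36
Step 3: curr=18, set curr.next=prev(2) | reversed so far: 18 -> 2 -> 36
Step 4: curr=10, set curr.next=prev(18) | reversed so far: 10 -> 18 -> 2 -> 36

10 -> 18 -> 2 -> 36 -> None


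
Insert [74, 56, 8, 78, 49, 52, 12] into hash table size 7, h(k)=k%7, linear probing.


Insert 74: h=4 -> slot 4
Insert 56: h=0 -> slot 0
Insert 8: h=1 -> slot 1
Insert 78: h=1, 1 probes -> slot 2
Insert 49: h=0, 3 probes -> slot 3
Insert 52: h=3, 2 probes -> slot 5
Insert 12: h=5, 1 probes -> slot 6

Table: [56, 8, 78, 49, 74, 52, 12]


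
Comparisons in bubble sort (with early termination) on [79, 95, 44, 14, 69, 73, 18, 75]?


Algorithm: bubble sort (with early termination)
Input: [79, 95, 44, 14, 69, 73, 18, 75]
Sorted: [14, 18, 44, 69, 73, 75, 79, 95]

27


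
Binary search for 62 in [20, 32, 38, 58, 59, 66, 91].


Step 1: lo=0, hi=6, mid=3, val=58
Step 2: lo=4, hi=6, mid=5, val=66
Step 3: lo=4, hi=4, mid=4, val=59

Not found


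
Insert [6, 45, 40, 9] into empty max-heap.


Insert 6: [6]
Insert 45: [45, 6]
Insert 40: [45, 6, 40]
Insert 9: [45, 9, 40, 6]

Final heap: [45, 9, 40, 6]


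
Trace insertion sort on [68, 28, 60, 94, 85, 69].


Initial: [68, 28, 60, 94, 85, 69]
Insert 28: [28, 68, 60, 94, 85, 69]
Insert 60: [28, 60, 68, 94, 85, 69]
Insert 94: [28, 60, 68, 94, 85, 69]
Insert 85: [28, 60, 68, 85, 94, 69]
Insert 69: [28, 60, 68, 69, 85, 94]

Sorted: [28, 60, 68, 69, 85, 94]


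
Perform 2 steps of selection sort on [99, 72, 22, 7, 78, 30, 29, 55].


Initial: [99, 72, 22, 7, 78, 30, 29, 55]
Step 1: min=7 at 3
  Swap: [7, 72, 22, 99, 78, 30, 29, 55]
Step 2: min=22 at 2
  Swap: [7, 22, 72, 99, 78, 30, 29, 55]

After 2 steps: [7, 22, 72, 99, 78, 30, 29, 55]


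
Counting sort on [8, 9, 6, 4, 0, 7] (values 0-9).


Input: [8, 9, 6, 4, 0, 7]
Counts: [1, 0, 0, 0, 1, 0, 1, 1, 1, 1]

Sorted: [0, 4, 6, 7, 8, 9]


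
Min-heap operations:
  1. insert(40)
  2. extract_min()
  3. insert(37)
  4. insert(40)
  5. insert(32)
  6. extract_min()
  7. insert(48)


insert(40) -> [40]
extract_min()->40, []
insert(37) -> [37]
insert(40) -> [37, 40]
insert(32) -> [32, 40, 37]
extract_min()->32, [37, 40]
insert(48) -> [37, 40, 48]

Final heap: [37, 40, 48]


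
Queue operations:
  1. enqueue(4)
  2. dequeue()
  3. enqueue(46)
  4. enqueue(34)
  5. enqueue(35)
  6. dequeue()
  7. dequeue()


enqueue(4) -> [4]
dequeue()->4, []
enqueue(46) -> [46]
enqueue(34) -> [46, 34]
enqueue(35) -> [46, 34, 35]
dequeue()->46, [34, 35]
dequeue()->34, [35]

Final queue: [35]


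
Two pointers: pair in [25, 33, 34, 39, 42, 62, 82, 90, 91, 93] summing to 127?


lo=0(25)+hi=9(93)=118
lo=1(33)+hi=9(93)=126
lo=2(34)+hi=9(93)=127

Yes: 34+93=127


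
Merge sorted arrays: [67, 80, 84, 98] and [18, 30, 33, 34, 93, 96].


Take 18 from B
Take 30 from B
Take 33 from B
Take 34 from B
Take 67 from A
Take 80 from A
Take 84 from A
Take 93 from B
Take 96 from B

Merged: [18, 30, 33, 34, 67, 80, 84, 93, 96, 98]


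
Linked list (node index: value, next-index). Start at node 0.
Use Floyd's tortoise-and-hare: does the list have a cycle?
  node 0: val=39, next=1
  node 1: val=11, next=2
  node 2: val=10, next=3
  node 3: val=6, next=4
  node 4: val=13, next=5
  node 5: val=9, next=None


Floyd's tortoise (slow, +1) and hare (fast, +2):
  init: slow=0, fast=0
  step 1: slow=1, fast=2
  step 2: slow=2, fast=4
  step 3: fast 4->5->None, no cycle

Cycle: no


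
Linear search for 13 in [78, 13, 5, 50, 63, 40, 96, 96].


i=0: 78!=13
i=1: 13==13 found!

Found at 1, 2 comps


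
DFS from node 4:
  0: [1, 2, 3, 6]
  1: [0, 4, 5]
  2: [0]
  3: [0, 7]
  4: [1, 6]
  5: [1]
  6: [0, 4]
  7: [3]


Visit 4, push [6, 1]
Visit 1, push [5, 0]
Visit 0, push [6, 3, 2]
Visit 2, push []
Visit 3, push [7]
Visit 7, push []
Visit 6, push []
Visit 5, push []

DFS order: [4, 1, 0, 2, 3, 7, 6, 5]


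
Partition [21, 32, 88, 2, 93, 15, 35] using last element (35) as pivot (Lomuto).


Pivot: 35
  21 <= 35: advance i (no swap)
  32 <= 35: advance i (no swap)
  2 <= 35: swap -> [21, 32, 2, 88, 93, 15, 35]
  15 <= 35: swap -> [21, 32, 2, 15, 93, 88, 35]
Place pivot at 4: [21, 32, 2, 15, 35, 88, 93]

Partitioned: [21, 32, 2, 15, 35, 88, 93]


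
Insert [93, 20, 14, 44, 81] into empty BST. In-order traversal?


Insert 93: root
Insert 20: L from 93
Insert 14: L from 93 -> L from 20
Insert 44: L from 93 -> R from 20
Insert 81: L from 93 -> R from 20 -> R from 44

In-order: [14, 20, 44, 81, 93]


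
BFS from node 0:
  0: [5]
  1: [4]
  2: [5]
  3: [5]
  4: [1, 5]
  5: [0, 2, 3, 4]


Visit 0, enqueue [5]
Visit 5, enqueue [2, 3, 4]
Visit 2, enqueue []
Visit 3, enqueue []
Visit 4, enqueue [1]
Visit 1, enqueue []

BFS order: [0, 5, 2, 3, 4, 1]


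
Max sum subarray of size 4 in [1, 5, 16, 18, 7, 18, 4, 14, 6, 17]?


[0:4]: 40
[1:5]: 46
[2:6]: 59
[3:7]: 47
[4:8]: 43
[5:9]: 42
[6:10]: 41

Max: 59 at [2:6]


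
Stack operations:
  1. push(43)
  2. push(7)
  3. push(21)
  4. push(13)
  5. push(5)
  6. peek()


push(43) -> [43]
push(7) -> [43, 7]
push(21) -> [43, 7, 21]
push(13) -> [43, 7, 21, 13]
push(5) -> [43, 7, 21, 13, 5]
peek()->5

Final stack: [43, 7, 21, 13, 5]


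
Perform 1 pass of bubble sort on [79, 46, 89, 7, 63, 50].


Initial: [79, 46, 89, 7, 63, 50]
Pass 1: [46, 79, 7, 63, 50, 89] (4 swaps)

After 1 pass: [46, 79, 7, 63, 50, 89]


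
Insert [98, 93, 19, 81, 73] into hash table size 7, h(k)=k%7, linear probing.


Insert 98: h=0 -> slot 0
Insert 93: h=2 -> slot 2
Insert 19: h=5 -> slot 5
Insert 81: h=4 -> slot 4
Insert 73: h=3 -> slot 3

Table: [98, None, 93, 73, 81, 19, None]


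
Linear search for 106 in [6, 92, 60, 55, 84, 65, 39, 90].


i=0: 6!=106
i=1: 92!=106
i=2: 60!=106
i=3: 55!=106
i=4: 84!=106
i=5: 65!=106
i=6: 39!=106
i=7: 90!=106

Not found, 8 comps


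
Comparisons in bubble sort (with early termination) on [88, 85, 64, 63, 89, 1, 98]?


Algorithm: bubble sort (with early termination)
Input: [88, 85, 64, 63, 89, 1, 98]
Sorted: [1, 63, 64, 85, 88, 89, 98]

21


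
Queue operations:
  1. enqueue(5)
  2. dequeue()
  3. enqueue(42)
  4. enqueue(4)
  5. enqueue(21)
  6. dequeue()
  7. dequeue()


enqueue(5) -> [5]
dequeue()->5, []
enqueue(42) -> [42]
enqueue(4) -> [42, 4]
enqueue(21) -> [42, 4, 21]
dequeue()->42, [4, 21]
dequeue()->4, [21]

Final queue: [21]


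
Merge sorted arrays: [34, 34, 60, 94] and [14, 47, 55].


Take 14 from B
Take 34 from A
Take 34 from A
Take 47 from B
Take 55 from B

Merged: [14, 34, 34, 47, 55, 60, 94]


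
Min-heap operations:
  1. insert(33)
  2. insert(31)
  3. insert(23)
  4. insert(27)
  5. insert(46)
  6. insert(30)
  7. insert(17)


insert(33) -> [33]
insert(31) -> [31, 33]
insert(23) -> [23, 33, 31]
insert(27) -> [23, 27, 31, 33]
insert(46) -> [23, 27, 31, 33, 46]
insert(30) -> [23, 27, 30, 33, 46, 31]
insert(17) -> [17, 27, 23, 33, 46, 31, 30]

Final heap: [17, 27, 23, 33, 46, 31, 30]


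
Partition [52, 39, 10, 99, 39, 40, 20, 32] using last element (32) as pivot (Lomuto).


Pivot: 32
  10 <= 32: swap -> [10, 39, 52, 99, 39, 40, 20, 32]
  20 <= 32: swap -> [10, 20, 52, 99, 39, 40, 39, 32]
Place pivot at 2: [10, 20, 32, 99, 39, 40, 39, 52]

Partitioned: [10, 20, 32, 99, 39, 40, 39, 52]


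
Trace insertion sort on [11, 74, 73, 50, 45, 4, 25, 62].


Initial: [11, 74, 73, 50, 45, 4, 25, 62]
Insert 74: [11, 74, 73, 50, 45, 4, 25, 62]
Insert 73: [11, 73, 74, 50, 45, 4, 25, 62]
Insert 50: [11, 50, 73, 74, 45, 4, 25, 62]
Insert 45: [11, 45, 50, 73, 74, 4, 25, 62]
Insert 4: [4, 11, 45, 50, 73, 74, 25, 62]
Insert 25: [4, 11, 25, 45, 50, 73, 74, 62]
Insert 62: [4, 11, 25, 45, 50, 62, 73, 74]

Sorted: [4, 11, 25, 45, 50, 62, 73, 74]


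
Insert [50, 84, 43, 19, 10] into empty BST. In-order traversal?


Insert 50: root
Insert 84: R from 50
Insert 43: L from 50
Insert 19: L from 50 -> L from 43
Insert 10: L from 50 -> L from 43 -> L from 19

In-order: [10, 19, 43, 50, 84]


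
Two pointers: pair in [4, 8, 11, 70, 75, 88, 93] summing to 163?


lo=0(4)+hi=6(93)=97
lo=1(8)+hi=6(93)=101
lo=2(11)+hi=6(93)=104
lo=3(70)+hi=6(93)=163

Yes: 70+93=163


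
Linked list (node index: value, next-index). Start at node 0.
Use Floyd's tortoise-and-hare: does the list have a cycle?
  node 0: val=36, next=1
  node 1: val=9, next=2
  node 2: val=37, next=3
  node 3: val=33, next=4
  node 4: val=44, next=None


Floyd's tortoise (slow, +1) and hare (fast, +2):
  init: slow=0, fast=0
  step 1: slow=1, fast=2
  step 2: slow=2, fast=4
  step 3: fast -> None, no cycle

Cycle: no


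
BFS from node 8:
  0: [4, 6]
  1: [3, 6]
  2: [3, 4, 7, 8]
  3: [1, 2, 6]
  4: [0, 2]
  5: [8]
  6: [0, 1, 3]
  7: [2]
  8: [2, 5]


Visit 8, enqueue [2, 5]
Visit 2, enqueue [3, 4, 7]
Visit 5, enqueue []
Visit 3, enqueue [1, 6]
Visit 4, enqueue [0]
Visit 7, enqueue []
Visit 1, enqueue []
Visit 6, enqueue []
Visit 0, enqueue []

BFS order: [8, 2, 5, 3, 4, 7, 1, 6, 0]


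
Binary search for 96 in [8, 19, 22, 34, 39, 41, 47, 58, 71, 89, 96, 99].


Step 1: lo=0, hi=11, mid=5, val=41
Step 2: lo=6, hi=11, mid=8, val=71
Step 3: lo=9, hi=11, mid=10, val=96

Found at index 10


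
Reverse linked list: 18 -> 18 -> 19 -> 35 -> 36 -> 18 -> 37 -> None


Step 1: curr=18, set curr.next=prev(None) | reversed so far: 18
Step 2: curr=18, set curr.next=prev(18) | reversed so far: 18 -> 18
Step 3: curr=19, set curr.next=prev(18) | reversed so far: 19 -> 18 -> 18
Step 4: curr=35, set curr.next=prev(19) | reversed so far: 35 -> 19 -> 18 -> 18
Step 5: curr=36, set curr.next=prev(35) | reversed so far: 36 -> 35 -> 19 -> 18 -> 18
Step 6: curr=18, set curr.next=prev(36) | reversed so far: 18 -> 36 -> 35 -> 19 -> 18 -> 18
Step 7: curr=37, set curr.next=prev(18) | reversed so far: 37 -> 18 -> 36 -> 35 -> 19 -> 18 -> 18

37 -> 18 -> 36 -> 35 -> 19 -> 18 -> 18 -> None


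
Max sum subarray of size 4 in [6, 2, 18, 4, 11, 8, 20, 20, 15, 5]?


[0:4]: 30
[1:5]: 35
[2:6]: 41
[3:7]: 43
[4:8]: 59
[5:9]: 63
[6:10]: 60

Max: 63 at [5:9]


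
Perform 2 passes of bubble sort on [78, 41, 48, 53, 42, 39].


Initial: [78, 41, 48, 53, 42, 39]
Pass 1: [41, 48, 53, 42, 39, 78] (5 swaps)
Pass 2: [41, 48, 42, 39, 53, 78] (2 swaps)

After 2 passes: [41, 48, 42, 39, 53, 78]


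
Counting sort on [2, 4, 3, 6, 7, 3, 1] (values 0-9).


Input: [2, 4, 3, 6, 7, 3, 1]
Counts: [0, 1, 1, 2, 1, 0, 1, 1, 0, 0]

Sorted: [1, 2, 3, 3, 4, 6, 7]


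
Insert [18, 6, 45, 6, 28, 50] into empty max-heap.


Insert 18: [18]
Insert 6: [18, 6]
Insert 45: [45, 6, 18]
Insert 6: [45, 6, 18, 6]
Insert 28: [45, 28, 18, 6, 6]
Insert 50: [50, 28, 45, 6, 6, 18]

Final heap: [50, 28, 45, 6, 6, 18]


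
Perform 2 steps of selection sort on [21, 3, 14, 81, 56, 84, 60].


Initial: [21, 3, 14, 81, 56, 84, 60]
Step 1: min=3 at 1
  Swap: [3, 21, 14, 81, 56, 84, 60]
Step 2: min=14 at 2
  Swap: [3, 14, 21, 81, 56, 84, 60]

After 2 steps: [3, 14, 21, 81, 56, 84, 60]


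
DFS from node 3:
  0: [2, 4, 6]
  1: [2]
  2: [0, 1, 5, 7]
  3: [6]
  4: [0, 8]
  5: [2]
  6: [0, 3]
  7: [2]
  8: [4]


Visit 3, push [6]
Visit 6, push [0]
Visit 0, push [4, 2]
Visit 2, push [7, 5, 1]
Visit 1, push []
Visit 5, push []
Visit 7, push []
Visit 4, push [8]
Visit 8, push []

DFS order: [3, 6, 0, 2, 1, 5, 7, 4, 8]


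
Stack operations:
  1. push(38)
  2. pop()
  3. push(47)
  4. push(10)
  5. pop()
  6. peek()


push(38) -> [38]
pop()->38, []
push(47) -> [47]
push(10) -> [47, 10]
pop()->10, [47]
peek()->47

Final stack: [47]


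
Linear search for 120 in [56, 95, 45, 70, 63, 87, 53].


i=0: 56!=120
i=1: 95!=120
i=2: 45!=120
i=3: 70!=120
i=4: 63!=120
i=5: 87!=120
i=6: 53!=120

Not found, 7 comps


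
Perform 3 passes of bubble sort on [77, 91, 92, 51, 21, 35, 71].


Initial: [77, 91, 92, 51, 21, 35, 71]
Pass 1: [77, 91, 51, 21, 35, 71, 92] (4 swaps)
Pass 2: [77, 51, 21, 35, 71, 91, 92] (4 swaps)
Pass 3: [51, 21, 35, 71, 77, 91, 92] (4 swaps)

After 3 passes: [51, 21, 35, 71, 77, 91, 92]
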